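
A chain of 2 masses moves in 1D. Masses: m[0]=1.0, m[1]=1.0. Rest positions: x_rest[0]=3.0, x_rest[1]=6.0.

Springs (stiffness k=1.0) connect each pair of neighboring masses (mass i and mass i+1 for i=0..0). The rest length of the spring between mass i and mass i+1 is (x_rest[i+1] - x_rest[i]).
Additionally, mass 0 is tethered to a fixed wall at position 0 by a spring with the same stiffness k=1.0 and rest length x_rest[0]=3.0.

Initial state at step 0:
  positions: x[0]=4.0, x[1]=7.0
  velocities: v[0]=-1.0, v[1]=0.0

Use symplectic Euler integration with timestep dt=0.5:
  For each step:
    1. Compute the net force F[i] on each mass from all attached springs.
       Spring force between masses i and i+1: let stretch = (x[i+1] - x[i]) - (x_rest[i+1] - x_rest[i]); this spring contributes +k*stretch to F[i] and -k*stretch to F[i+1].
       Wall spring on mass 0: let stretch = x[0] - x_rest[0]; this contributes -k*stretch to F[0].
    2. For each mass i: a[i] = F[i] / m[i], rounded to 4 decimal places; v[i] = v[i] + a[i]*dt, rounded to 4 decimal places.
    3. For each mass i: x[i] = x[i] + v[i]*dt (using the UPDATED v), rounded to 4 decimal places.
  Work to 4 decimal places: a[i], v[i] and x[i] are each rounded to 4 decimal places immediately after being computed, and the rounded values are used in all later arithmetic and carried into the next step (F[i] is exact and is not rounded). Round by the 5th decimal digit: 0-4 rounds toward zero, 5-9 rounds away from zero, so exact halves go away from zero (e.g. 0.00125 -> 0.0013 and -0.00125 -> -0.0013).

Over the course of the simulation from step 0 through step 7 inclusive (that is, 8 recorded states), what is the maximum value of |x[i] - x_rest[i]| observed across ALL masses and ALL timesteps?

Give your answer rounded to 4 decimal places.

Answer: 1.7362

Derivation:
Step 0: x=[4.0000 7.0000] v=[-1.0000 0.0000]
Step 1: x=[3.2500 7.0000] v=[-1.5000 0.0000]
Step 2: x=[2.6250 6.8125] v=[-1.2500 -0.3750]
Step 3: x=[2.3906 6.3281] v=[-0.4688 -0.9688]
Step 4: x=[2.5430 5.6093] v=[0.3047 -1.4376]
Step 5: x=[2.8262 4.8739] v=[0.5664 -1.4708]
Step 6: x=[2.9148 4.3766] v=[0.1772 -0.9947]
Step 7: x=[2.6402 4.2638] v=[-0.5493 -0.2256]
Max displacement = 1.7362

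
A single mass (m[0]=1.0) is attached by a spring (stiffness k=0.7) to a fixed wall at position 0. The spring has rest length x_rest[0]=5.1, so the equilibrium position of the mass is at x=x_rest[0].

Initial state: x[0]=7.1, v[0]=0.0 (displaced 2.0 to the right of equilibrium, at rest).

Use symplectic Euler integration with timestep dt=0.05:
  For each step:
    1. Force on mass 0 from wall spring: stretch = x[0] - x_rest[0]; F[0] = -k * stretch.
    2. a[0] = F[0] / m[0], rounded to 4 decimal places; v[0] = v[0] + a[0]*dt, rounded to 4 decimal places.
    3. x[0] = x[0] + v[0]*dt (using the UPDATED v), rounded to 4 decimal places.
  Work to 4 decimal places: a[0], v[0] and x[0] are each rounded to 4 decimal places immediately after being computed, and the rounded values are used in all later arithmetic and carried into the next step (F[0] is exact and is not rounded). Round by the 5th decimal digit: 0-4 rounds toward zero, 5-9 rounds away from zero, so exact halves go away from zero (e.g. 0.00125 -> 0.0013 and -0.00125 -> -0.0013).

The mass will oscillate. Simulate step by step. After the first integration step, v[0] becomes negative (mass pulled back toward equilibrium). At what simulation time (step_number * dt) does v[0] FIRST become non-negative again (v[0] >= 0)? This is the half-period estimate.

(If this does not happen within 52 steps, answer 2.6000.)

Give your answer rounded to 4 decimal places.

Step 0: x=[7.1000] v=[0.0000]
Step 1: x=[7.0965] v=[-0.0700]
Step 2: x=[7.0895] v=[-0.1399]
Step 3: x=[7.0790] v=[-0.2095]
Step 4: x=[7.0651] v=[-0.2788]
Step 5: x=[7.0477] v=[-0.3476]
Step 6: x=[7.0269] v=[-0.4158]
Step 7: x=[7.0027] v=[-0.4832]
Step 8: x=[6.9752] v=[-0.5498]
Step 9: x=[6.9444] v=[-0.6154]
Step 10: x=[6.9104] v=[-0.6800]
Step 11: x=[6.8732] v=[-0.7434]
Step 12: x=[6.8329] v=[-0.8055]
Step 13: x=[6.7896] v=[-0.8662]
Step 14: x=[6.7433] v=[-0.9253]
Step 15: x=[6.6942] v=[-0.9828]
Step 16: x=[6.6423] v=[-1.0386]
Step 17: x=[6.5877] v=[-1.0926]
Step 18: x=[6.5305] v=[-1.1447]
Step 19: x=[6.4708] v=[-1.1948]
Step 20: x=[6.4087] v=[-1.2428]
Step 21: x=[6.3443] v=[-1.2886]
Step 22: x=[6.2777] v=[-1.3322]
Step 23: x=[6.2090] v=[-1.3734]
Step 24: x=[6.1384] v=[-1.4122]
Step 25: x=[6.0660] v=[-1.4485]
Step 26: x=[5.9919] v=[-1.4823]
Step 27: x=[5.9162] v=[-1.5135]
Step 28: x=[5.8391] v=[-1.5421]
Step 29: x=[5.7607] v=[-1.5680]
Step 30: x=[5.6811] v=[-1.5911]
Step 31: x=[5.6005] v=[-1.6114]
Step 32: x=[5.5191] v=[-1.6289]
Step 33: x=[5.4369] v=[-1.6436]
Step 34: x=[5.3541] v=[-1.6554]
Step 35: x=[5.2709] v=[-1.6643]
Step 36: x=[5.1874] v=[-1.6703]
Step 37: x=[5.1037] v=[-1.6734]
Step 38: x=[5.0200] v=[-1.6735]
Step 39: x=[4.9365] v=[-1.6707]
Step 40: x=[4.8533] v=[-1.6650]
Step 41: x=[4.7705] v=[-1.6564]
Step 42: x=[4.6883] v=[-1.6449]
Step 43: x=[4.6068] v=[-1.6305]
Step 44: x=[4.5261] v=[-1.6132]
Step 45: x=[4.4464] v=[-1.5931]
Step 46: x=[4.3679] v=[-1.5702]
Step 47: x=[4.2907] v=[-1.5446]
Step 48: x=[4.2149] v=[-1.5163]
Step 49: x=[4.1406] v=[-1.4853]
Step 50: x=[4.0680] v=[-1.4517]
Step 51: x=[3.9972] v=[-1.4156]
Step 52: x=[3.9284] v=[-1.3770]
v[0] did not become non-negative within 52 steps; using fallback time=2.6000

Answer: 2.6000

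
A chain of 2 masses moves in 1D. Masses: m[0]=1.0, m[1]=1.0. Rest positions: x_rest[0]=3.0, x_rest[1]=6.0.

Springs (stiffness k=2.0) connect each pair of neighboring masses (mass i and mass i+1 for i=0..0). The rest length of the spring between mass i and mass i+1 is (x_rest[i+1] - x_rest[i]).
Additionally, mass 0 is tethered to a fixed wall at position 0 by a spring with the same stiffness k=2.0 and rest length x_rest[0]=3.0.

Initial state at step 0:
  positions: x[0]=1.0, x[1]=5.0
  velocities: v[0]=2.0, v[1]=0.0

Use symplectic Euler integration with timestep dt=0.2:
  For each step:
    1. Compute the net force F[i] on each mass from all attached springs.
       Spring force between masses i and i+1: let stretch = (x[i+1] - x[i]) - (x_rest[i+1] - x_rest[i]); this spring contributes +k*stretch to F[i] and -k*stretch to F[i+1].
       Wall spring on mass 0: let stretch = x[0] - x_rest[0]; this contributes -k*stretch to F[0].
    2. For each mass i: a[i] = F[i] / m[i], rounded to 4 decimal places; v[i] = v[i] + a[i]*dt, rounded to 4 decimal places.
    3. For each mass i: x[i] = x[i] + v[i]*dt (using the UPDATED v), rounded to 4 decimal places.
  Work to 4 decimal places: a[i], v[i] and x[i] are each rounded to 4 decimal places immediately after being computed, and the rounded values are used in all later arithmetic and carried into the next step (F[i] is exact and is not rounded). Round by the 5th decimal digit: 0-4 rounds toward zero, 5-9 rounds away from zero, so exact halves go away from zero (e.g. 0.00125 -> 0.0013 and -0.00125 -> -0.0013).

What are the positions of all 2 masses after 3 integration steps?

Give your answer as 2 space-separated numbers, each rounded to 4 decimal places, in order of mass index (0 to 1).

Answer: 3.1820 4.7627

Derivation:
Step 0: x=[1.0000 5.0000] v=[2.0000 0.0000]
Step 1: x=[1.6400 4.9200] v=[3.2000 -0.4000]
Step 2: x=[2.4112 4.8176] v=[3.8560 -0.5120]
Step 3: x=[3.1820 4.7627] v=[3.8541 -0.2746]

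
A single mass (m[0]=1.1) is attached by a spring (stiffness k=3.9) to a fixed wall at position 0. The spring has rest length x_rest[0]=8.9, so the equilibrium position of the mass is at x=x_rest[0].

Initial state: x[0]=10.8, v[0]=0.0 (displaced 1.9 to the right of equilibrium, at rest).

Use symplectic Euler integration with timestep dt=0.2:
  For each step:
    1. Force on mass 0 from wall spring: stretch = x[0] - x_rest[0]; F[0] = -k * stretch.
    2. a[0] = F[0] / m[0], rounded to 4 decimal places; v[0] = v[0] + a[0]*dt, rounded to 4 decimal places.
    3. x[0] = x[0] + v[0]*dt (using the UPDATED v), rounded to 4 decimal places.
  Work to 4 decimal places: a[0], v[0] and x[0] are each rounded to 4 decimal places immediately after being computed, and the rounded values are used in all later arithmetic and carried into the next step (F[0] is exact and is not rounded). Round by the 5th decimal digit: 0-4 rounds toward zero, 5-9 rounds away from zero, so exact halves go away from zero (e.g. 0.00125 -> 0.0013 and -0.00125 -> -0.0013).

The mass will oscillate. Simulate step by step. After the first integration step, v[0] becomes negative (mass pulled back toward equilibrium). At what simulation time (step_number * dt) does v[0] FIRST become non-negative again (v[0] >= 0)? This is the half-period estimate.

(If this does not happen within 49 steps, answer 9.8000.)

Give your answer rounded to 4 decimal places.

Step 0: x=[10.8000] v=[0.0000]
Step 1: x=[10.5305] v=[-1.3473]
Step 2: x=[10.0298] v=[-2.5035]
Step 3: x=[9.3689] v=[-3.3046]
Step 4: x=[8.6415] v=[-3.6371]
Step 5: x=[7.9507] v=[-3.4538]
Step 6: x=[7.3946] v=[-2.7807]
Step 7: x=[7.0520] v=[-1.7132]
Step 8: x=[6.9714] v=[-0.4028]
Step 9: x=[7.1644] v=[0.9648]
First v>=0 after going negative at step 9, time=1.8000

Answer: 1.8000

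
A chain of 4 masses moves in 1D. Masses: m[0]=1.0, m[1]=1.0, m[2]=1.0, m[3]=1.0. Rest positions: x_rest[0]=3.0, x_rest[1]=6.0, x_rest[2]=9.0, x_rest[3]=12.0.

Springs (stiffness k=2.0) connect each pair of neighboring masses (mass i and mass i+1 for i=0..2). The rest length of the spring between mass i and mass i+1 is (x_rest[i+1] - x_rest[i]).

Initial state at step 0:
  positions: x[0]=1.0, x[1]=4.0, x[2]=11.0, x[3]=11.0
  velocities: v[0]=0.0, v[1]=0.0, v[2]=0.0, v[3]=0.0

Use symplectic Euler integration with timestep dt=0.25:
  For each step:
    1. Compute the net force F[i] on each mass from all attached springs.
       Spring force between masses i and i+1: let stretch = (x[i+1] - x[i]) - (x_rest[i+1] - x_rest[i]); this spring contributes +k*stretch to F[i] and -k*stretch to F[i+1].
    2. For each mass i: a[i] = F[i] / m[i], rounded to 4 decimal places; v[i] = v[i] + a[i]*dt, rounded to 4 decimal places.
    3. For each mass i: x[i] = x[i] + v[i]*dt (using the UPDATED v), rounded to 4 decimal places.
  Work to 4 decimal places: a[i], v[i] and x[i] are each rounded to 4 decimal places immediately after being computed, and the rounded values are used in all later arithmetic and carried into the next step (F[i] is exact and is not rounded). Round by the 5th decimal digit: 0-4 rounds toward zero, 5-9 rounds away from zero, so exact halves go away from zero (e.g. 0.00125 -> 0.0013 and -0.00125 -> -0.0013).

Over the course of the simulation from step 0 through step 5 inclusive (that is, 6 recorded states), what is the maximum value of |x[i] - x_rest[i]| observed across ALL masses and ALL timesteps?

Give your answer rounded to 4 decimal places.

Answer: 2.8436

Derivation:
Step 0: x=[1.0000 4.0000 11.0000 11.0000] v=[0.0000 0.0000 0.0000 0.0000]
Step 1: x=[1.0000 4.5000 10.1250 11.3750] v=[0.0000 2.0000 -3.5000 1.5000]
Step 2: x=[1.0625 5.2656 8.7031 11.9688] v=[0.2500 3.0625 -5.6875 2.3750]
Step 3: x=[1.2754 5.9355 7.2598 12.5294] v=[0.8516 2.6797 -5.7734 2.2422]
Step 4: x=[1.6958 6.1885 6.3096 12.8063] v=[1.6817 1.0118 -3.8008 1.1074]
Step 5: x=[2.3028 5.8950 6.1564 12.6461] v=[2.4281 -1.1740 -0.6130 -0.6410]
Max displacement = 2.8436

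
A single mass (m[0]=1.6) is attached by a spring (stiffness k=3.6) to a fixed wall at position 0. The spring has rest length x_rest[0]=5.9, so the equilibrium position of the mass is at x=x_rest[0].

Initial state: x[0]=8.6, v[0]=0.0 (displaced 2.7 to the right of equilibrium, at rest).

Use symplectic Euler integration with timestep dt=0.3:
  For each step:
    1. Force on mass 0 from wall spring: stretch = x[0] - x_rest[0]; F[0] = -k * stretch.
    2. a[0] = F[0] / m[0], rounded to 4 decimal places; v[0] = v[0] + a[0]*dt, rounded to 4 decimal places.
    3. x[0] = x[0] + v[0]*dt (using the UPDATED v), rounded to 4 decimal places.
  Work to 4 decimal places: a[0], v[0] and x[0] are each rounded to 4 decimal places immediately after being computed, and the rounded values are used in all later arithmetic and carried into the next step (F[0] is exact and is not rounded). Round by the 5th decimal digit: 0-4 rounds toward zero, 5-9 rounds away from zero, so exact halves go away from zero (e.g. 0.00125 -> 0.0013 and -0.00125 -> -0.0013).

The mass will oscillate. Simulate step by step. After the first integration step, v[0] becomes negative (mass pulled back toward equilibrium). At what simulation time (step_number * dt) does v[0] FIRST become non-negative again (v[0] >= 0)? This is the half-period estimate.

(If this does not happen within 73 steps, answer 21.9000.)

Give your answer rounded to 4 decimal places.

Answer: 2.1000

Derivation:
Step 0: x=[8.6000] v=[0.0000]
Step 1: x=[8.0533] v=[-1.8225]
Step 2: x=[7.0705] v=[-3.2760]
Step 3: x=[5.8507] v=[-4.0661]
Step 4: x=[4.6409] v=[-4.0328]
Step 5: x=[3.6860] v=[-3.1829]
Step 6: x=[3.1795] v=[-1.6885]
Step 7: x=[3.2238] v=[0.1478]
First v>=0 after going negative at step 7, time=2.1000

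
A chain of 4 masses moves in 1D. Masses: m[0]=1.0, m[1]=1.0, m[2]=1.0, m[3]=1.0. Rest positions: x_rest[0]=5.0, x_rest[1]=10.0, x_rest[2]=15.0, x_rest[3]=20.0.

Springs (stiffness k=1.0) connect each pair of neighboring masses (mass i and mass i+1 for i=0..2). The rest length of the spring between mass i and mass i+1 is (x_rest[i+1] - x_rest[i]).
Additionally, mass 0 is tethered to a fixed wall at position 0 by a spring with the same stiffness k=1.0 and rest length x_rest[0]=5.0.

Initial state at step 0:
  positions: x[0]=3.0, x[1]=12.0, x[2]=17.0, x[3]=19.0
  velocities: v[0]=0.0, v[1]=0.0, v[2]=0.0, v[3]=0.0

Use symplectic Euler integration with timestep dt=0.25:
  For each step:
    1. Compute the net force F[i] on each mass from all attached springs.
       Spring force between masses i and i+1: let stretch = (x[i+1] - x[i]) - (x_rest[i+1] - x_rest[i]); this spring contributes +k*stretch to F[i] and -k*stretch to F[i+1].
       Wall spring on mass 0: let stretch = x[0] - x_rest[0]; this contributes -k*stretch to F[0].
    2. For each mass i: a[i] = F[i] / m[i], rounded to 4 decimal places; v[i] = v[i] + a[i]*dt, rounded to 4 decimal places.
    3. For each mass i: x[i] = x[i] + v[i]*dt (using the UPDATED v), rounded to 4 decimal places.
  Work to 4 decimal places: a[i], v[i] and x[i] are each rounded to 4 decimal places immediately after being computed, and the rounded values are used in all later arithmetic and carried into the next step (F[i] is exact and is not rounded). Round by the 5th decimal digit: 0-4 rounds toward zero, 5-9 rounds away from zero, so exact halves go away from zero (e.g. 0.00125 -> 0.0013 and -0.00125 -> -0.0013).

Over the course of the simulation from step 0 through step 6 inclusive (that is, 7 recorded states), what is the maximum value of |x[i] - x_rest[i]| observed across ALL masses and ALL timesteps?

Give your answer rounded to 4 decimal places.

Step 0: x=[3.0000 12.0000 17.0000 19.0000] v=[0.0000 0.0000 0.0000 0.0000]
Step 1: x=[3.3750 11.7500 16.8125 19.1875] v=[1.5000 -1.0000 -0.7500 0.7500]
Step 2: x=[4.0625 11.2930 16.4570 19.5391] v=[2.7500 -1.8281 -1.4219 1.4063]
Step 3: x=[4.9480 10.7068 15.9714 20.0106] v=[3.5420 -2.3447 -1.9424 1.8858]
Step 4: x=[5.8842 10.0897 15.4092 20.5421] v=[3.7447 -2.4683 -2.2488 2.1260]
Step 5: x=[6.7155 9.5423 14.8353 21.0653] v=[3.3250 -2.1898 -2.2955 2.0928]
Step 6: x=[7.3037 9.1490 14.3200 21.5116] v=[2.3528 -1.5733 -2.0613 1.7853]
Max displacement = 2.3037

Answer: 2.3037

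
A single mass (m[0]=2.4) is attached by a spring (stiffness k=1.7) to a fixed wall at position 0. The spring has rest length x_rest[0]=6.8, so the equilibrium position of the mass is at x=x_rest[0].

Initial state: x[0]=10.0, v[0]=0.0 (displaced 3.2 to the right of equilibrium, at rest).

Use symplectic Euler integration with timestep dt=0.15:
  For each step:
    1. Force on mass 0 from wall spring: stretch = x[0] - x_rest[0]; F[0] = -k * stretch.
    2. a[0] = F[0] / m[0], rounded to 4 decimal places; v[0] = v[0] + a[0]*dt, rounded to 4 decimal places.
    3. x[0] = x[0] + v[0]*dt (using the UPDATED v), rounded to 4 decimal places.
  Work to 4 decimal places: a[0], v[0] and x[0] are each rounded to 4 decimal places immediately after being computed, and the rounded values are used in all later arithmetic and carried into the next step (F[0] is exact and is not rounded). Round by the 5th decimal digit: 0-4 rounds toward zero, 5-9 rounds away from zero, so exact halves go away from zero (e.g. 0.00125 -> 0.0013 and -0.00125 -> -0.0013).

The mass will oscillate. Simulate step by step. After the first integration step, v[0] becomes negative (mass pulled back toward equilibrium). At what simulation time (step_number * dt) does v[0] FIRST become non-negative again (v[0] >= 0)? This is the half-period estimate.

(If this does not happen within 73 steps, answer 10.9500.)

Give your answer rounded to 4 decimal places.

Step 0: x=[10.0000] v=[0.0000]
Step 1: x=[9.9490] v=[-0.3400]
Step 2: x=[9.8478] v=[-0.6746]
Step 3: x=[9.6980] v=[-0.9984]
Step 4: x=[9.5021] v=[-1.3063]
Step 5: x=[9.2631] v=[-1.5934]
Step 6: x=[8.9848] v=[-1.8551]
Step 7: x=[8.6717] v=[-2.0872]
Step 8: x=[8.3288] v=[-2.2861]
Step 9: x=[7.9615] v=[-2.4485]
Step 10: x=[7.5757] v=[-2.5719]
Step 11: x=[7.1776] v=[-2.6543]
Step 12: x=[6.7734] v=[-2.6944]
Step 13: x=[6.3697] v=[-2.6916]
Step 14: x=[5.9728] v=[-2.6459]
Step 15: x=[5.5891] v=[-2.5580]
Step 16: x=[5.2247] v=[-2.4293]
Step 17: x=[4.8854] v=[-2.2619]
Step 18: x=[4.5766] v=[-2.0585]
Step 19: x=[4.3033] v=[-1.8223]
Step 20: x=[4.0698] v=[-1.5570]
Step 21: x=[3.8798] v=[-1.2669]
Step 22: x=[3.7363] v=[-0.9566]
Step 23: x=[3.6416] v=[-0.6311]
Step 24: x=[3.5973] v=[-0.2955]
Step 25: x=[3.6040] v=[0.0448]
First v>=0 after going negative at step 25, time=3.7500

Answer: 3.7500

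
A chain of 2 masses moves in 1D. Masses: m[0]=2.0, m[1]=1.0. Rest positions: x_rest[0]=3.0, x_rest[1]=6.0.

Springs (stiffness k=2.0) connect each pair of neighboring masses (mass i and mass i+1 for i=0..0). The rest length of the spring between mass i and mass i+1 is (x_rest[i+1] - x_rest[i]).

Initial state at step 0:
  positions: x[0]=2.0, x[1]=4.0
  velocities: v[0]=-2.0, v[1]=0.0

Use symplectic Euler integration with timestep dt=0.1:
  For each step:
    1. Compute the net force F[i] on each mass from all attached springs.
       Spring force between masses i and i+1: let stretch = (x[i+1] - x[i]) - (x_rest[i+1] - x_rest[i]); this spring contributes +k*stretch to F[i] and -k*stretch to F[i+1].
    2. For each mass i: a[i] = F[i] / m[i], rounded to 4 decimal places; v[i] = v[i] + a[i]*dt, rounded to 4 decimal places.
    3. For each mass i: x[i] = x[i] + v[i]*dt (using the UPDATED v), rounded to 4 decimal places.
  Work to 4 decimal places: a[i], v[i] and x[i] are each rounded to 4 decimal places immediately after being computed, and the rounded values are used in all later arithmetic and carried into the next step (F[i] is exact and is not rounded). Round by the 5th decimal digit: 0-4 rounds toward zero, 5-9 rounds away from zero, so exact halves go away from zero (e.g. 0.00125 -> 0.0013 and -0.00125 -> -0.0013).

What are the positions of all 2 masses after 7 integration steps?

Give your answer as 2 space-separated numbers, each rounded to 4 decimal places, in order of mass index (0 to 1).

Step 0: x=[2.0000 4.0000] v=[-2.0000 0.0000]
Step 1: x=[1.7900 4.0200] v=[-2.1000 0.2000]
Step 2: x=[1.5723 4.0554] v=[-2.1770 0.3540]
Step 3: x=[1.3494 4.1011] v=[-2.2287 0.4574]
Step 4: x=[1.1241 4.1518] v=[-2.2535 0.5071]
Step 5: x=[0.8990 4.2020] v=[-2.2507 0.5016]
Step 6: x=[0.6770 4.2461] v=[-2.2204 0.4410]
Step 7: x=[0.4607 4.2788] v=[-2.1635 0.3272]

Answer: 0.4607 4.2788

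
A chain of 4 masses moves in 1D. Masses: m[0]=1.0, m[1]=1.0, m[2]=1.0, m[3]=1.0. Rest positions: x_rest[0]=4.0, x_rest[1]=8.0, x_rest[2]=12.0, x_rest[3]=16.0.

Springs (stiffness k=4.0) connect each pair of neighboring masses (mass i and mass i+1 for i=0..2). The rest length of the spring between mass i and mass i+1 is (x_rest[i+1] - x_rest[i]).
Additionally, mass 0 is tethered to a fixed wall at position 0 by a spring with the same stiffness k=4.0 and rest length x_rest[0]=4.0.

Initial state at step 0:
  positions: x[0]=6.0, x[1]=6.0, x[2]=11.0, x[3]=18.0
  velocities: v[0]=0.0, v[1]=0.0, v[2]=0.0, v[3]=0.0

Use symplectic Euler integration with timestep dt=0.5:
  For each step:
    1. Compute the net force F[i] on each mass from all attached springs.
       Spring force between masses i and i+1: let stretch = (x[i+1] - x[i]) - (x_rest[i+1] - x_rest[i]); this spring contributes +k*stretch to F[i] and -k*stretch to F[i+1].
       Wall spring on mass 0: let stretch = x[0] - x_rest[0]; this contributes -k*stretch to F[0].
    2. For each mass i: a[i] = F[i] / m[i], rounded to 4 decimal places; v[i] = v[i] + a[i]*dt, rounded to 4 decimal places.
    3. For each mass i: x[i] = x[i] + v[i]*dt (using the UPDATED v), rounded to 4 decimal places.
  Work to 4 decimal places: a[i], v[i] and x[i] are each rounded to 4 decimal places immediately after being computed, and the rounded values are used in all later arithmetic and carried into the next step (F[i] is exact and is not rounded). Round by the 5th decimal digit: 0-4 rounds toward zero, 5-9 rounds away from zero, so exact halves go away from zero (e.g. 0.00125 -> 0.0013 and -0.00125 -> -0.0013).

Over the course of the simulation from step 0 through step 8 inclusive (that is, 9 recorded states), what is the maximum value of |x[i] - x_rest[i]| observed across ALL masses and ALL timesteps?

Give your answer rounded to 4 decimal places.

Answer: 4.0000

Derivation:
Step 0: x=[6.0000 6.0000 11.0000 18.0000] v=[0.0000 0.0000 0.0000 0.0000]
Step 1: x=[0.0000 11.0000 13.0000 15.0000] v=[-12.0000 10.0000 4.0000 -6.0000]
Step 2: x=[5.0000 7.0000 15.0000 14.0000] v=[10.0000 -8.0000 4.0000 -2.0000]
Step 3: x=[7.0000 9.0000 8.0000 18.0000] v=[4.0000 4.0000 -14.0000 8.0000]
Step 4: x=[4.0000 8.0000 12.0000 16.0000] v=[-6.0000 -2.0000 8.0000 -4.0000]
Step 5: x=[1.0000 7.0000 16.0000 14.0000] v=[-6.0000 -2.0000 8.0000 -4.0000]
Step 6: x=[3.0000 9.0000 9.0000 18.0000] v=[4.0000 4.0000 -14.0000 8.0000]
Step 7: x=[8.0000 5.0000 11.0000 17.0000] v=[10.0000 -8.0000 4.0000 -2.0000]
Step 8: x=[2.0000 10.0000 13.0000 14.0000] v=[-12.0000 10.0000 4.0000 -6.0000]
Max displacement = 4.0000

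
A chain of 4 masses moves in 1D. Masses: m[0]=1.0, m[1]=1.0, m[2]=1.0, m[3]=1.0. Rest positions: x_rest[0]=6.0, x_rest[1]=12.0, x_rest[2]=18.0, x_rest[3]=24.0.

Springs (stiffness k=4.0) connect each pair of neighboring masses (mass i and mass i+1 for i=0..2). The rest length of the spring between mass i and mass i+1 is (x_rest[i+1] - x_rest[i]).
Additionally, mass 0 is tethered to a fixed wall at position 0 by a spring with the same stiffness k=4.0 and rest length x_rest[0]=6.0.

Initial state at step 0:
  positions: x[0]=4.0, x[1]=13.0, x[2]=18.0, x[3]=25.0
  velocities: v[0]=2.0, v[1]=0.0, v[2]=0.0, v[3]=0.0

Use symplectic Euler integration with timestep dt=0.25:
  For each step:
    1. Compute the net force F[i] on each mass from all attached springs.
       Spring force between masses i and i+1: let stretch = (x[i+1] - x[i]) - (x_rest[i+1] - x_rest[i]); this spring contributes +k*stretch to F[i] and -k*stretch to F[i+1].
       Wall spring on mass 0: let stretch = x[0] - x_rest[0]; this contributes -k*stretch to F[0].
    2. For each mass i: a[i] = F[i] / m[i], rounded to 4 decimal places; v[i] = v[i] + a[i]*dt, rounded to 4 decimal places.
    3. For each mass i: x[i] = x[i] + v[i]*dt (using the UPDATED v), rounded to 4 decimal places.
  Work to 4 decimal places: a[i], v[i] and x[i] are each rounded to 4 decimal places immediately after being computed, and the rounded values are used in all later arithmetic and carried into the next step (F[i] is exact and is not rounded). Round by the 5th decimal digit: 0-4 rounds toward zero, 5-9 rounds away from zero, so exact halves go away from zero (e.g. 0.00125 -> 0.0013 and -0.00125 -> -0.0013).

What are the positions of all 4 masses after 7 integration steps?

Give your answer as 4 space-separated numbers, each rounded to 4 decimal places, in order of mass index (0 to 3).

Step 0: x=[4.0000 13.0000 18.0000 25.0000] v=[2.0000 0.0000 0.0000 0.0000]
Step 1: x=[5.7500 12.0000 18.5000 24.7500] v=[7.0000 -4.0000 2.0000 -1.0000]
Step 2: x=[7.6250 11.0625 18.9375 24.4375] v=[7.5000 -3.7500 1.7500 -1.2500]
Step 3: x=[8.4531 11.2344 18.7813 24.2500] v=[3.3125 0.6875 -0.6250 -0.7500]
Step 4: x=[7.8633 12.5977 18.1055 24.1953] v=[-2.3593 5.4531 -2.7032 -0.2187]
Step 5: x=[6.4913 14.1543 17.5752 24.1182] v=[-5.4882 6.2265 -2.1212 -0.3085]
Step 6: x=[5.4122 14.6504 17.8254 23.9053] v=[-4.3165 1.9844 1.0009 -0.8515]
Step 7: x=[5.2896 13.6307 18.8019 23.6725] v=[-0.4905 -4.0788 3.9058 -0.9314]

Answer: 5.2896 13.6307 18.8019 23.6725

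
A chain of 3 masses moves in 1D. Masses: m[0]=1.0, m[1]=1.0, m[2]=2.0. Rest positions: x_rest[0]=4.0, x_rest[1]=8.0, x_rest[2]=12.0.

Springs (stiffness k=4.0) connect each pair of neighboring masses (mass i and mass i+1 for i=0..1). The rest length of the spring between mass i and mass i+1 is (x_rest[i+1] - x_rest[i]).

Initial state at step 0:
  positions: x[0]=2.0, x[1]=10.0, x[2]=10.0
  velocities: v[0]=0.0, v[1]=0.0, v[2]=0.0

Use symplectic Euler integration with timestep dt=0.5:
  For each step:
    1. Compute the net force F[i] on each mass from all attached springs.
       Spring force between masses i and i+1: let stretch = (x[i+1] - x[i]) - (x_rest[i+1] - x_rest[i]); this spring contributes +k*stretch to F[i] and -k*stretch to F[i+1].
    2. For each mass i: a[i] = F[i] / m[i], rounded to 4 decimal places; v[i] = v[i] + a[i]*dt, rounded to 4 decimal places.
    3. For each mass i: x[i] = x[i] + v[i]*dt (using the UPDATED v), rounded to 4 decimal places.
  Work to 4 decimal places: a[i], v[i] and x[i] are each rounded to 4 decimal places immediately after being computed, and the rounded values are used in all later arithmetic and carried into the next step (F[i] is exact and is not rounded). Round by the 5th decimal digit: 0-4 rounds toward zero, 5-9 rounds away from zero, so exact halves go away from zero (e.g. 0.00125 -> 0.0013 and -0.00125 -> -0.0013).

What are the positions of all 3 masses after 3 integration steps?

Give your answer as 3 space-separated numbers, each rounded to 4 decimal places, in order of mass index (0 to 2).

Answer: 0.0000 11.0000 10.5000

Derivation:
Step 0: x=[2.0000 10.0000 10.0000] v=[0.0000 0.0000 0.0000]
Step 1: x=[6.0000 2.0000 12.0000] v=[8.0000 -16.0000 4.0000]
Step 2: x=[2.0000 8.0000 11.0000] v=[-8.0000 12.0000 -2.0000]
Step 3: x=[0.0000 11.0000 10.5000] v=[-4.0000 6.0000 -1.0000]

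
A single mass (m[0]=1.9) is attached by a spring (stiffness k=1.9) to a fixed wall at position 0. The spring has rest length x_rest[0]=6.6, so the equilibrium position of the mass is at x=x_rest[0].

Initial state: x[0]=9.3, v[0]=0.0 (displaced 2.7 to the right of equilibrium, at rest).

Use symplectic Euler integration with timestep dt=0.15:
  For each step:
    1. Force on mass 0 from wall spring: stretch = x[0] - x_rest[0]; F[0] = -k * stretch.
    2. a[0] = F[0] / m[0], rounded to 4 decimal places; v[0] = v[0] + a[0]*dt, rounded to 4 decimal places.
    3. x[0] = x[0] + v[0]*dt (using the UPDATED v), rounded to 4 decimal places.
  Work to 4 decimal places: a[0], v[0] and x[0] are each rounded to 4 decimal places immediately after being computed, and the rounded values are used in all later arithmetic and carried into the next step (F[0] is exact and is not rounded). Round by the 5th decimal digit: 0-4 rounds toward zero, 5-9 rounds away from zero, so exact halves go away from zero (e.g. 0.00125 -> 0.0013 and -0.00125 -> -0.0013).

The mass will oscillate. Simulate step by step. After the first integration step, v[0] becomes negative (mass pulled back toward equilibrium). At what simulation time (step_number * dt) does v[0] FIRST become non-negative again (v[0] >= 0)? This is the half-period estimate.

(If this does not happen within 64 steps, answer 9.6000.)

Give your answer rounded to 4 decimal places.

Answer: 3.1500

Derivation:
Step 0: x=[9.3000] v=[0.0000]
Step 1: x=[9.2393] v=[-0.4050]
Step 2: x=[9.1192] v=[-0.8009]
Step 3: x=[8.9424] v=[-1.1788]
Step 4: x=[8.7129] v=[-1.5302]
Step 5: x=[8.4358] v=[-1.8471]
Step 6: x=[8.1174] v=[-2.1225]
Step 7: x=[7.7649] v=[-2.3501]
Step 8: x=[7.3862] v=[-2.5248]
Step 9: x=[6.9898] v=[-2.6427]
Step 10: x=[6.5846] v=[-2.7012]
Step 11: x=[6.1798] v=[-2.6989]
Step 12: x=[5.7844] v=[-2.6359]
Step 13: x=[5.4074] v=[-2.5136]
Step 14: x=[5.0572] v=[-2.3347]
Step 15: x=[4.7417] v=[-2.1033]
Step 16: x=[4.4680] v=[-1.8246]
Step 17: x=[4.2423] v=[-1.5048]
Step 18: x=[4.0696] v=[-1.1511]
Step 19: x=[3.9539] v=[-0.7715]
Step 20: x=[3.8977] v=[-0.3746]
Step 21: x=[3.9023] v=[0.0307]
First v>=0 after going negative at step 21, time=3.1500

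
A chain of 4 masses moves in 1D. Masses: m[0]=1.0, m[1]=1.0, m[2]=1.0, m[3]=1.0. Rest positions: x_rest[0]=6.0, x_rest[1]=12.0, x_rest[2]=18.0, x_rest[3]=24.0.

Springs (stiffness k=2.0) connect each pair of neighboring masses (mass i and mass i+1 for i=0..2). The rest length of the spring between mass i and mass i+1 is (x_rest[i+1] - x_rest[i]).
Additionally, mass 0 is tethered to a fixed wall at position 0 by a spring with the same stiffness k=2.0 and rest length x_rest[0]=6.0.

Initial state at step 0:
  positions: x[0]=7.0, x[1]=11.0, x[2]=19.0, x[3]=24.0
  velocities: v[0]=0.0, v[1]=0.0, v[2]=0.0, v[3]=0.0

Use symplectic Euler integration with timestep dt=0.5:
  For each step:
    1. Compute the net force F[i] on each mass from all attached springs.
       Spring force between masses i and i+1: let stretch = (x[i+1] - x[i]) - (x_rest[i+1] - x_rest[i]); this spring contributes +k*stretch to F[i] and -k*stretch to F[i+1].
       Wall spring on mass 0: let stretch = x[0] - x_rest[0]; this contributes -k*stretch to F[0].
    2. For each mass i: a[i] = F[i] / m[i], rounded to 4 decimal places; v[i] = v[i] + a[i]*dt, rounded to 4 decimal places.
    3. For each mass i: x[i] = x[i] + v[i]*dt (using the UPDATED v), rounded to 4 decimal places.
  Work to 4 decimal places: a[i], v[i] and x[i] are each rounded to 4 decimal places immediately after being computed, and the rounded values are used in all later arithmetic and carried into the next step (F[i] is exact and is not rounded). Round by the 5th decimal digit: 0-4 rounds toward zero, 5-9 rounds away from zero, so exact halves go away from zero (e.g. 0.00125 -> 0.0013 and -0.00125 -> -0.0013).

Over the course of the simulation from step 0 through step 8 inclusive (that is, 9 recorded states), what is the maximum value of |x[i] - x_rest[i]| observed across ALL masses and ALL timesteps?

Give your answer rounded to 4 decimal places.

Step 0: x=[7.0000 11.0000 19.0000 24.0000] v=[0.0000 0.0000 0.0000 0.0000]
Step 1: x=[5.5000 13.0000 17.5000 24.5000] v=[-3.0000 4.0000 -3.0000 1.0000]
Step 2: x=[5.0000 13.5000 17.2500 24.5000] v=[-1.0000 1.0000 -0.5000 0.0000]
Step 3: x=[6.2500 11.6250 18.7500 23.8750] v=[2.5000 -3.7500 3.0000 -1.2500]
Step 4: x=[7.0625 10.6250 19.2500 23.6875] v=[1.6250 -2.0000 1.0000 -0.3750]
Step 5: x=[6.1250 12.1563 17.6563 24.2813] v=[-1.8750 3.0625 -3.1875 1.1875]
Step 6: x=[5.1407 13.4219 16.6251 24.5626] v=[-1.9687 2.5312 -2.0625 0.5625]
Step 7: x=[5.7266 12.1485 17.9610 23.8751] v=[1.1718 -2.5468 2.6718 -1.3750]
Step 8: x=[6.6602 10.5704 19.3477 23.2306] v=[1.8671 -3.1562 2.7734 -1.2891]
Max displacement = 1.5000

Answer: 1.5000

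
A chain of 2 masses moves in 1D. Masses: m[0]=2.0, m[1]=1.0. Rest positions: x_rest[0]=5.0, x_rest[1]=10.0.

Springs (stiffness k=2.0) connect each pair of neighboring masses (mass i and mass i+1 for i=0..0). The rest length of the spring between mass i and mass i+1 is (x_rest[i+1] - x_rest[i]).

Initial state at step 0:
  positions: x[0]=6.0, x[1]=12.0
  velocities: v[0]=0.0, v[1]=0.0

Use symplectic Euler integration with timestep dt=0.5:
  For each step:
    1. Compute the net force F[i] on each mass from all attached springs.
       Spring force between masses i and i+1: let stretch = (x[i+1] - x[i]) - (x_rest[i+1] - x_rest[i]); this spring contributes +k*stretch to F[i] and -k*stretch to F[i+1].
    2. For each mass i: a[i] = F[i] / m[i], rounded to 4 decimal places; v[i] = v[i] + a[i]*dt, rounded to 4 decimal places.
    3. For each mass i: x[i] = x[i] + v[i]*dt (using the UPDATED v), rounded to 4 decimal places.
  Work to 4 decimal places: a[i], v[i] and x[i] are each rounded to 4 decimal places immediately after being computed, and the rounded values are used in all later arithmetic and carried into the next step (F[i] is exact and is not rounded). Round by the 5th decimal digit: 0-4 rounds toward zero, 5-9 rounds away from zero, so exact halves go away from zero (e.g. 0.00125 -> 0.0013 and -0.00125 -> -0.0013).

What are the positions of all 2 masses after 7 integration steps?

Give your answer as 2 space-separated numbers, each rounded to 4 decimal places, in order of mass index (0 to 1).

Step 0: x=[6.0000 12.0000] v=[0.0000 0.0000]
Step 1: x=[6.2500 11.5000] v=[0.5000 -1.0000]
Step 2: x=[6.5625 10.8750] v=[0.6250 -1.2500]
Step 3: x=[6.7032 10.5938] v=[0.2813 -0.5625]
Step 4: x=[6.5665 10.8673] v=[-0.2734 0.5469]
Step 5: x=[6.2550 11.4904] v=[-0.6230 1.2461]
Step 6: x=[6.0024 11.9958] v=[-0.5053 1.0107]
Step 7: x=[5.9981 12.0045] v=[-0.0086 0.0173]

Answer: 5.9981 12.0045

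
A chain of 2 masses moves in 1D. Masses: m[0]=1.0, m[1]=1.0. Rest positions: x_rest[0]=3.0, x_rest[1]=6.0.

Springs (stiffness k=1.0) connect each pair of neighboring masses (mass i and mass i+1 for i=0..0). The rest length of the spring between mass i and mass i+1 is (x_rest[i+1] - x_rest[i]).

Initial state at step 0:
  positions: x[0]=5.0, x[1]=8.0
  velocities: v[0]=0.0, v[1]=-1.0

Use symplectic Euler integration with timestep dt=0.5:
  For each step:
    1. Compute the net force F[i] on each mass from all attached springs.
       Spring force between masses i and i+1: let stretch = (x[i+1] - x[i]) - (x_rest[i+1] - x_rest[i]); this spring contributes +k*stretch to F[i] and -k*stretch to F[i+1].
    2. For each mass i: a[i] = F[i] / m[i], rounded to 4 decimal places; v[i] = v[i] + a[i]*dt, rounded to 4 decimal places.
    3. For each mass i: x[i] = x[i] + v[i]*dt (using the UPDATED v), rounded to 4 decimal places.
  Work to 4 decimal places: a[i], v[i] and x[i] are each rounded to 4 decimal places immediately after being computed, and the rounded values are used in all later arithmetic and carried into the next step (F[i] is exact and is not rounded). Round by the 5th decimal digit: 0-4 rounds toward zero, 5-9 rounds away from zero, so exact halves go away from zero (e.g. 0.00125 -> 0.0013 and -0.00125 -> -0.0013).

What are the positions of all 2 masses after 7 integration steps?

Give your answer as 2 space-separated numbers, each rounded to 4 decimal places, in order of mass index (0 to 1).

Answer: 2.8946 6.6056

Derivation:
Step 0: x=[5.0000 8.0000] v=[0.0000 -1.0000]
Step 1: x=[5.0000 7.5000] v=[0.0000 -1.0000]
Step 2: x=[4.8750 7.1250] v=[-0.2500 -0.7500]
Step 3: x=[4.5625 6.9375] v=[-0.6250 -0.3750]
Step 4: x=[4.0938 6.9063] v=[-0.9375 -0.0625]
Step 5: x=[3.5782 6.9220] v=[-1.0313 0.0313]
Step 6: x=[3.1485 6.8517] v=[-0.8594 -0.1406]
Step 7: x=[2.8946 6.6056] v=[-0.5078 -0.4922]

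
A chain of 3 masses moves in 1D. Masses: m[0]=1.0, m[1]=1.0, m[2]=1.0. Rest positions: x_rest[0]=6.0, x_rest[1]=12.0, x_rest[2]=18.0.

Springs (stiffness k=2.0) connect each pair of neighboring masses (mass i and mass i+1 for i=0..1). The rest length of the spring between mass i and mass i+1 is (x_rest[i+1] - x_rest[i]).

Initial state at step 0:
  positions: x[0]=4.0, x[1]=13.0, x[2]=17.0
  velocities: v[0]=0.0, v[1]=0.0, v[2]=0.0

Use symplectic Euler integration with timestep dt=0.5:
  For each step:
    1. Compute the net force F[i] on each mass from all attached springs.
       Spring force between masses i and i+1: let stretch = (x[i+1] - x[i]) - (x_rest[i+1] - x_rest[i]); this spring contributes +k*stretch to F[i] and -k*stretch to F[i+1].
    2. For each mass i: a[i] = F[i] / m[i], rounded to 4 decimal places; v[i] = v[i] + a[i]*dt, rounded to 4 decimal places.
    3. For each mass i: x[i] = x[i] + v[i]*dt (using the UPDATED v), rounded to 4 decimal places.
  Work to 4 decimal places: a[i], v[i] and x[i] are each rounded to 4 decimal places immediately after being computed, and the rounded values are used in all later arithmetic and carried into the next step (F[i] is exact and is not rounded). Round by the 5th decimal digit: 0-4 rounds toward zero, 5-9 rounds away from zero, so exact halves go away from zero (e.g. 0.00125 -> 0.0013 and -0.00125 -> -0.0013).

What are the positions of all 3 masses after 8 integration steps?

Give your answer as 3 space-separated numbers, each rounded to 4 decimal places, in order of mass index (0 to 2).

Step 0: x=[4.0000 13.0000 17.0000] v=[0.0000 0.0000 0.0000]
Step 1: x=[5.5000 10.5000 18.0000] v=[3.0000 -5.0000 2.0000]
Step 2: x=[6.5000 9.2500 18.2500] v=[2.0000 -2.5000 0.5000]
Step 3: x=[5.8750 11.1250 17.0000] v=[-1.2500 3.7500 -2.5000]
Step 4: x=[4.8750 13.3125 15.8125] v=[-2.0000 4.3750 -2.3750]
Step 5: x=[5.0938 12.5313 16.3750] v=[0.4375 -1.5625 1.1250]
Step 6: x=[6.0313 9.9532 18.0157] v=[1.8750 -5.1563 3.2813]
Step 7: x=[5.9298 9.4454 18.6251] v=[-0.2031 -1.0157 1.2188]
Step 8: x=[4.5861 11.7696 17.6447] v=[-2.6875 4.6484 -1.9609]

Answer: 4.5861 11.7696 17.6447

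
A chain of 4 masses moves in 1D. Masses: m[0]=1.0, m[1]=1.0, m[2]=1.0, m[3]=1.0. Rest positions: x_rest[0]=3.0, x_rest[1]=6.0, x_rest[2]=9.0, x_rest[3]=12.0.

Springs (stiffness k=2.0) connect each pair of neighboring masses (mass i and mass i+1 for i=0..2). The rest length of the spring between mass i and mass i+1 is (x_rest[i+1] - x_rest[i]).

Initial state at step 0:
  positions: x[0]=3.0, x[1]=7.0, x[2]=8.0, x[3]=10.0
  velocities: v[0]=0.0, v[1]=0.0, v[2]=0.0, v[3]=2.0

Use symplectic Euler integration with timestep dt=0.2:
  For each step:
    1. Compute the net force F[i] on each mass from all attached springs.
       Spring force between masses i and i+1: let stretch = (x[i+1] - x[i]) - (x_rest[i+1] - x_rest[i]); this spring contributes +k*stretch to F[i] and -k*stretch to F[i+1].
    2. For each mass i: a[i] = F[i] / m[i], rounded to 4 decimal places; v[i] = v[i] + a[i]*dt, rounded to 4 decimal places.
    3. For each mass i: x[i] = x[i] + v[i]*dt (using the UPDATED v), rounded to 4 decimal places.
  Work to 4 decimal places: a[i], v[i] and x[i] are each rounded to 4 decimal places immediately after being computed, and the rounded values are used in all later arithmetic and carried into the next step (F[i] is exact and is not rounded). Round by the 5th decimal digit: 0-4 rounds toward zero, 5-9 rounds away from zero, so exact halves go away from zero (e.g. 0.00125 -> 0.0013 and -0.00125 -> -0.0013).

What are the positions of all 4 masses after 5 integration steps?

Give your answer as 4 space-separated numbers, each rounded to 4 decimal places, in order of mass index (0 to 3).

Step 0: x=[3.0000 7.0000 8.0000 10.0000] v=[0.0000 0.0000 0.0000 2.0000]
Step 1: x=[3.0800 6.7600 8.0800 10.4800] v=[0.4000 -1.2000 0.4000 2.4000]
Step 2: x=[3.2144 6.3312 8.2464 11.0080] v=[0.6720 -2.1440 0.8320 2.6400]
Step 3: x=[3.3581 5.8063 8.4805 11.5551] v=[0.7187 -2.6246 1.1706 2.7354]
Step 4: x=[3.4577 5.2995 8.7467 12.0962] v=[0.4980 -2.5342 1.3308 2.7056]
Step 5: x=[3.4646 4.9211 9.0050 12.6094] v=[0.0347 -1.8920 1.2917 2.5658]

Answer: 3.4646 4.9211 9.0050 12.6094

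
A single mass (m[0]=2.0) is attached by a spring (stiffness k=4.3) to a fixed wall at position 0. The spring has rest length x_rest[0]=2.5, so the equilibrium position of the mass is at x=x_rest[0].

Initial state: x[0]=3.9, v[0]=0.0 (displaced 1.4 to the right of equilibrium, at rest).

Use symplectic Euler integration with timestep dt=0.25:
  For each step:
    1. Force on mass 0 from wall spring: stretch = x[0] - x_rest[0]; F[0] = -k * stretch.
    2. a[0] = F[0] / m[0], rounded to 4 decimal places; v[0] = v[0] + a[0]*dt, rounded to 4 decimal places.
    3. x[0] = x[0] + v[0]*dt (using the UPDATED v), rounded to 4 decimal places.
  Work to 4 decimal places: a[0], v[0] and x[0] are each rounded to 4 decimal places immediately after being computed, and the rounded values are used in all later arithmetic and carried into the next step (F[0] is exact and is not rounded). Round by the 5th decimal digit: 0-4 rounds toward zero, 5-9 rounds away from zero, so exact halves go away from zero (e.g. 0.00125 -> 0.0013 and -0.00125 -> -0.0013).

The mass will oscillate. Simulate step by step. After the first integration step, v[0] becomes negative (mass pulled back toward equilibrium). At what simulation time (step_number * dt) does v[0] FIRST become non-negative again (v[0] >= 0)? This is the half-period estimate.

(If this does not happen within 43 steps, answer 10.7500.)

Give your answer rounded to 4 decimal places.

Answer: 2.2500

Derivation:
Step 0: x=[3.9000] v=[0.0000]
Step 1: x=[3.7119] v=[-0.7525]
Step 2: x=[3.3609] v=[-1.4039]
Step 3: x=[2.8943] v=[-1.8666]
Step 4: x=[2.3747] v=[-2.0785]
Step 5: x=[1.8719] v=[-2.0112]
Step 6: x=[1.4535] v=[-1.6736]
Step 7: x=[1.1757] v=[-1.1111]
Step 8: x=[1.0759] v=[-0.3993]
Step 9: x=[1.1675] v=[0.3662]
First v>=0 after going negative at step 9, time=2.2500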